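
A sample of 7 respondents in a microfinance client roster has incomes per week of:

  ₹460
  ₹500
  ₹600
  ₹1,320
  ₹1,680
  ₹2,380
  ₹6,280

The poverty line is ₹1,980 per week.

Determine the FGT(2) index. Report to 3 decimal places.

0.253

Below the line: ₹460, ₹500, ₹600, ₹1,320, ₹1,680 (q = 5 of N = 7).
Shortfall ratios: (1980−460)/1980 = 0.7677; (1980−500)/1980 = 0.7475; (1980−600)/1980 = 0.6970; (1980−1320)/1980 = 0.3333; (1980−1680)/1980 = 0.1515.
Squared: 0.5893; 0.5587; 0.4858; 0.1111; 0.0230.
Sum = 1.767881; P₂ = 1.767881 / 7 = 0.253.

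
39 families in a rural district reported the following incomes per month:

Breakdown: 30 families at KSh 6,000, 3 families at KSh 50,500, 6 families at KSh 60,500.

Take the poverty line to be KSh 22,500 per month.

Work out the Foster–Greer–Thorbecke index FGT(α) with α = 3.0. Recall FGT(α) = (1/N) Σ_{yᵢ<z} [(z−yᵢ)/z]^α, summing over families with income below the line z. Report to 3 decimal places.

0.303

Below z: 30×KSh 6,000 (q = 30 of N = 39).
Shortfall ratios: (22500−6000)/22500 = 0.7333 (×30).
Raised to α = 3.0: 0.39437 (×30).
Sum = 11.831111; FGT(3.0) = 11.831111 / 39 = 0.303.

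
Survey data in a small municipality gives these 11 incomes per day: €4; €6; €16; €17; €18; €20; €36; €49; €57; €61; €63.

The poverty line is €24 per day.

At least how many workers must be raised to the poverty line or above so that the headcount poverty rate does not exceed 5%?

6

6 of the 11 workers are poor, so H = 6/11 = 0.545.
A headcount ratio of at most 5% allows at most ⌊0.05 × 11⌋ = 0 poor workers.
So at least 6 − 0 = 6 must be lifted.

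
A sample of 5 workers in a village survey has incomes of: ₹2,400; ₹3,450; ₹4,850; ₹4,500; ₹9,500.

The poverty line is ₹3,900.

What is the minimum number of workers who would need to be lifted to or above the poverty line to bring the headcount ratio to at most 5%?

2 of the 5 workers are poor, so H = 2/5 = 0.400.
A headcount ratio of at most 5% allows at most ⌊0.05 × 5⌋ = 0 poor workers.
So at least 2 − 0 = 2 must be lifted.

2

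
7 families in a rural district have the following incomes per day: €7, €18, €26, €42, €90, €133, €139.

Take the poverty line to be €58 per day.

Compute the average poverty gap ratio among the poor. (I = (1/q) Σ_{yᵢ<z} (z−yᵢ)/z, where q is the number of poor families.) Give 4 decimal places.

0.5991

Below the line: €7, €18, €26, €42 (q = 4 of N = 7).
Relative gaps: 0.8793, 0.6897, 0.5517, 0.2759; sum = 2.396552.
I averages over the q = 4 poor units only: 2.396552 / 4 = 0.5991.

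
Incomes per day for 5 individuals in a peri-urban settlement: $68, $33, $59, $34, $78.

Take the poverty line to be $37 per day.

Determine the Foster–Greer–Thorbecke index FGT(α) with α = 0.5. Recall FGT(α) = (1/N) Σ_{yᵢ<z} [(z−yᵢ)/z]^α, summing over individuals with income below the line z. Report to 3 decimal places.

Below the line: $33, $34 (q = 2 of N = 5).
Shortfall ratios: (37−33)/37 = 0.1081; (37−34)/37 = 0.0811.
Raised to α = 0.5: 0.32880; 0.28475.
Sum = 0.613545; FGT(0.5) = 0.613545 / 5 = 0.123.

0.123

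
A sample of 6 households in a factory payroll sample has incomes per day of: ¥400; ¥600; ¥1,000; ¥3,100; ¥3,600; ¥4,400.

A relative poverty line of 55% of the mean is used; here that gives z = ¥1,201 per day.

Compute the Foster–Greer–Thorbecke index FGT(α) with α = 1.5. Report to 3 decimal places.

Incomes under z: ¥400, ¥600, ¥1,000 (q = 3 of N = 6).
Shortfall ratios: (1201−400)/1201 = 0.6669; (1201−600)/1201 = 0.5004; (1201−1000)/1201 = 0.1674.
Raised to α = 1.5: 0.54467; 0.35400; 0.06847.
Sum = 0.967133; FGT(1.5) = 0.967133 / 6 = 0.161.

0.161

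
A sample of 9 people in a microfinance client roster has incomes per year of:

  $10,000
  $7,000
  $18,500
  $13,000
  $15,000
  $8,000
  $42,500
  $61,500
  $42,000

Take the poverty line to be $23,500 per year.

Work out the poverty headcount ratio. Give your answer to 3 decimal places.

0.667

6 of the 9 people have income below $23,500.
H = 6/9 = 0.667.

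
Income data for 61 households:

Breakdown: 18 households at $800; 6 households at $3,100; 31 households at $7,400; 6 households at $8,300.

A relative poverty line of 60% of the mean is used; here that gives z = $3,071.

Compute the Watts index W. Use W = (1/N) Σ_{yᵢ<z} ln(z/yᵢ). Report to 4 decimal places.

0.3969

Incomes under z: 18×$800 (q = 18 of N = 61).
ln(z/y) terms: ln(3071/800) = 1.3451 (×18).
W = 24.212642 / 61 = 0.3969.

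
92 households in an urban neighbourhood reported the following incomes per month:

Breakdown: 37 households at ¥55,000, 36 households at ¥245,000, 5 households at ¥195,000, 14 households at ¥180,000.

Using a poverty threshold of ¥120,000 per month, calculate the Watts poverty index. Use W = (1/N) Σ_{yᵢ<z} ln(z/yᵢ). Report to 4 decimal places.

0.3138

Below the line: 37×¥55,000 (q = 37 of N = 92).
Log gaps: ln(120000/55000) = 0.7802 (×37).
W = 28.865867 / 92 = 0.3138.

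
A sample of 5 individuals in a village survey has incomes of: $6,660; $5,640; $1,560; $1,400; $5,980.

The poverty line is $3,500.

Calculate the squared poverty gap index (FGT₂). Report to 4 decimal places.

0.1334

Incomes under z: $1,400, $1,560 (q = 2 of N = 5).
Normalized shortfalls: (3500−1400)/3500 = 0.6000; (3500−1560)/3500 = 0.5543.
Squared: 0.3600; 0.3072.
Sum = 0.667233; P₂ = 0.667233 / 5 = 0.1334.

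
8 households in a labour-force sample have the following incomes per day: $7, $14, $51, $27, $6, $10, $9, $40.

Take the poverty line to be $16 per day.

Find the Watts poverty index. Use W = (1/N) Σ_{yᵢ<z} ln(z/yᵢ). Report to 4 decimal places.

0.3733

Below the line: $6, $7, $9, $10, $14 (q = 5 of N = 8).
Log shortfalls: ln(16/6) = 0.9808; ln(16/7) = 0.8267; ln(16/9) = 0.5754; ln(16/10) = 0.4700; ln(16/14) = 0.1335.
W = 2.986407 / 8 = 0.3733.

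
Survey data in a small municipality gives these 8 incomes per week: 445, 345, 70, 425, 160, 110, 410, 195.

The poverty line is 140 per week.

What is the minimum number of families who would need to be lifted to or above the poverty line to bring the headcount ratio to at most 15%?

Currently q = 2 of N = 8 are below the line (H = 0.250).
A headcount ratio of at most 15% allows at most ⌊0.15 × 8⌋ = 1 poor families.
So at least 2 − 1 = 1 must be lifted.

1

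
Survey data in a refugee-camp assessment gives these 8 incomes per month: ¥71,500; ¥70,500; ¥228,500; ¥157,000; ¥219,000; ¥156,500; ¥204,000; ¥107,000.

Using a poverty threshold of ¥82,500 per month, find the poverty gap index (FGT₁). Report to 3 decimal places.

0.035

Incomes under z: ¥70,500, ¥71,500 (q = 2 of N = 8).
Relative gaps: (82500−70500)/82500 = 0.1455; (82500−71500)/82500 = 0.1333.
Sum of shortfalls = 0.278788; P₁ averages over all N: 0.278788 / 8 = 0.035.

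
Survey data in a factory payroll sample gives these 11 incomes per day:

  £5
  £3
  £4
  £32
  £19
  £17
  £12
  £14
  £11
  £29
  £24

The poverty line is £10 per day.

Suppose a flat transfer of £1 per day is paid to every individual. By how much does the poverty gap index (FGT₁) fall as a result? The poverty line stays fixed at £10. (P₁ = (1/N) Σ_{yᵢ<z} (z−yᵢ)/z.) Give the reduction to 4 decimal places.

Before: below the line — £3, £4, £5; poverty gap index (FGT₁) = 0.163636.
After the £1 transfer: below the line — £4, £5, £6; poverty gap index (FGT₁) = 0.136364.
Reduction = 0.163636 − 0.136364 = 0.0273.

0.0273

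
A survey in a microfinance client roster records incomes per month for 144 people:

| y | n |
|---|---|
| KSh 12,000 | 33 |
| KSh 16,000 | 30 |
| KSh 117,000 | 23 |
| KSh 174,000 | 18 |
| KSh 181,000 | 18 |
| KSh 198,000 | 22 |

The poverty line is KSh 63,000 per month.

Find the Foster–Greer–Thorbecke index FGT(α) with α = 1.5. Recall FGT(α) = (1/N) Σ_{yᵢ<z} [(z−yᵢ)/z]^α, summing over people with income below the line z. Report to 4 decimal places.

Below the line: 33×KSh 12,000, 30×KSh 16,000 (q = 63 of N = 144).
Normalized shortfalls: (63000−12000)/63000 = 0.8095 (×33); (63000−16000)/63000 = 0.7460 (×30).
Raised to α = 1.5: 0.72836 (×33); 0.64437 (×30).
Sum = 43.366918; FGT(1.5) = 43.366918 / 144 = 0.3012.

0.3012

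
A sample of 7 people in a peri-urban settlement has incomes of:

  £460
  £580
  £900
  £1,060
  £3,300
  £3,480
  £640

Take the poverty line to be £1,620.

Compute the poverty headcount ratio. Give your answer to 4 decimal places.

5 of the 7 people have income below £1,620.
H = 5/7 = 0.7143.

0.7143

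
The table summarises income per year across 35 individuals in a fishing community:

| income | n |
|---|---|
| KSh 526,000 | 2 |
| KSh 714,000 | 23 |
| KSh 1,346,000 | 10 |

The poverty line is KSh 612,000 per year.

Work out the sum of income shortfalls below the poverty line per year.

KSh 172,000

Below z: 2×KSh 526,000 (q = 2 of N = 35).
Individual gaps: 2×(612000−526000) = 172000.
Aggregate gap = KSh 172,000.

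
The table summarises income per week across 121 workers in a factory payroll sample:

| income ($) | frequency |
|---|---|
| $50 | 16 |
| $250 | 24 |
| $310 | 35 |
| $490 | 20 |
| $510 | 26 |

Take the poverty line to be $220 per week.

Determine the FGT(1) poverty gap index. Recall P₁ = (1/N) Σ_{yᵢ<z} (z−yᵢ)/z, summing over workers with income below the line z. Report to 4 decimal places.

Poor units: 16×$50 (q = 16 of N = 121).
Relative gaps: (220−50)/220 = 0.7727 (×16).
Sum of shortfalls = 12.363636; P₁ averages over all N: 12.363636 / 121 = 0.1022.

0.1022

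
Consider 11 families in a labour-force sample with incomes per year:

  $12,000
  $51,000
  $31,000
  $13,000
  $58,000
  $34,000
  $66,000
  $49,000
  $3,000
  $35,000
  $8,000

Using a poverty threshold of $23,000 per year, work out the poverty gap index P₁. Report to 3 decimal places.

0.221

Incomes under z: $3,000, $8,000, $12,000, $13,000 (q = 4 of N = 11).
Gap ratios (z−y)/z: (23000−3000)/23000 = 0.8696; (23000−8000)/23000 = 0.6522; (23000−12000)/23000 = 0.4783; (23000−13000)/23000 = 0.4348.
Sum of shortfalls = 2.434783; P₁ averages over all N: 2.434783 / 11 = 0.221.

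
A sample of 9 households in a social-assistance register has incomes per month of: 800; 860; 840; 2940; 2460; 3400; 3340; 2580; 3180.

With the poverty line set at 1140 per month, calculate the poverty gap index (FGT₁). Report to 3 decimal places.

0.090

Below the line: 800, 840, 860 (q = 3 of N = 9).
Relative gaps: (1140−800)/1140 = 0.2982; (1140−840)/1140 = 0.2632; (1140−860)/1140 = 0.2456.
Sum of shortfalls = 0.807018; P₁ averages over all N: 0.807018 / 9 = 0.090.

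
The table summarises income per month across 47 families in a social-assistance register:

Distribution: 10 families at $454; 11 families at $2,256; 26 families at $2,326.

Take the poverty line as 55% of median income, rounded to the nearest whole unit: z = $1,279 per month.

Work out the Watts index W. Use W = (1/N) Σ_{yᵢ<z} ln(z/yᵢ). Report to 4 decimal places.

Below z: 10×$454 (q = 10 of N = 47).
Log gaps: ln(1279/454) = 1.0357 (×10).
W = 10.357366 / 47 = 0.2204.

0.2204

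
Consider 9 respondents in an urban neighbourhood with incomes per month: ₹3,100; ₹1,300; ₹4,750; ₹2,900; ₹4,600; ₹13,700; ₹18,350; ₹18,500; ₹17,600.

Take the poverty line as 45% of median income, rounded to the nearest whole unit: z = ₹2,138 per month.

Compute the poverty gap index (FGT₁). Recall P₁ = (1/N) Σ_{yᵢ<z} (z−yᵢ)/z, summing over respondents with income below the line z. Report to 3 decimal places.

0.044

Poor units: ₹1,300 (q = 1 of N = 9).
Gap ratios (z−y)/z: (2138−1300)/2138 = 0.3920.
Sum of shortfalls = 0.391955; P₁ averages over all N: 0.391955 / 9 = 0.044.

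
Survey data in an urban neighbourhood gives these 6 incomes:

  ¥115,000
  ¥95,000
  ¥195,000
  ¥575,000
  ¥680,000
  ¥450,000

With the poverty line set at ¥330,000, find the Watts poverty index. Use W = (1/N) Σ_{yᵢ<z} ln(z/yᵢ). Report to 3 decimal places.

Poor units: ¥95,000, ¥115,000, ¥195,000 (q = 3 of N = 6).
Log gaps: ln(330000/95000) = 1.2452; ln(330000/115000) = 1.0542; ln(330000/195000) = 0.5261.
W = 2.825469 / 6 = 0.471.

0.471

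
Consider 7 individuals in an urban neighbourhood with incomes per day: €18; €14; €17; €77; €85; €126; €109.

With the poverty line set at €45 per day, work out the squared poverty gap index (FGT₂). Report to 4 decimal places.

0.1745

Below the line: €14, €17, €18 (q = 3 of N = 7).
Shortfall ratios: (45−14)/45 = 0.6889; (45−17)/45 = 0.6222; (45−18)/45 = 0.6000.
Squared: 0.4746; 0.3872; 0.3600.
Sum = 1.221728; P₂ = 1.221728 / 7 = 0.1745.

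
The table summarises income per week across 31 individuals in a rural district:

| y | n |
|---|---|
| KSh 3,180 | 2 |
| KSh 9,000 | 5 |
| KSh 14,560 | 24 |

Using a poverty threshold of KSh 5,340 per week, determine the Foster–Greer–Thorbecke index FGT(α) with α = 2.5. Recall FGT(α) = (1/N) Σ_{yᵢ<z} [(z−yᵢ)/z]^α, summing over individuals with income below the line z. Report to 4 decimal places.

0.0067

Below z: 2×KSh 3,180 (q = 2 of N = 31).
Relative gaps: (5340−3180)/5340 = 0.4045 (×2).
Raised to α = 2.5: 0.10406 (×2).
Sum = 0.208119; FGT(2.5) = 0.208119 / 31 = 0.0067.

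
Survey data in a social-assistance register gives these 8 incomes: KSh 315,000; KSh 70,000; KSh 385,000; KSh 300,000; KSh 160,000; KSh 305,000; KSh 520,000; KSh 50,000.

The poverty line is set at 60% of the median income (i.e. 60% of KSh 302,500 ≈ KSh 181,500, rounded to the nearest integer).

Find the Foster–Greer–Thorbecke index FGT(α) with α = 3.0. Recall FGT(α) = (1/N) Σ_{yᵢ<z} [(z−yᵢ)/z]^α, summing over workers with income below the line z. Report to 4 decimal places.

0.0767

Below z: KSh 50,000, KSh 70,000, KSh 160,000 (q = 3 of N = 8).
Normalized shortfalls: (181500−50000)/181500 = 0.7245; (181500−70000)/181500 = 0.6143; (181500−160000)/181500 = 0.1185.
Raised to α = 3.0: 0.38032; 0.23184; 0.00166.
Sum = 0.613824; FGT(3.0) = 0.613824 / 8 = 0.0767.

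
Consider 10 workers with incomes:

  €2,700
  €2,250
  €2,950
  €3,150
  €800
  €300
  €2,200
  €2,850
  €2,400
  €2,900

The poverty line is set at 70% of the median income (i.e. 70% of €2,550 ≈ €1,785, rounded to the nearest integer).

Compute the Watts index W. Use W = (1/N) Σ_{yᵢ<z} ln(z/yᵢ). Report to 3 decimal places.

0.259

Incomes under z: €300, €800 (q = 2 of N = 10).
ln(z/y) terms: ln(1785/300) = 1.7834; ln(1785/800) = 0.8026.
W = 2.585953 / 10 = 0.259.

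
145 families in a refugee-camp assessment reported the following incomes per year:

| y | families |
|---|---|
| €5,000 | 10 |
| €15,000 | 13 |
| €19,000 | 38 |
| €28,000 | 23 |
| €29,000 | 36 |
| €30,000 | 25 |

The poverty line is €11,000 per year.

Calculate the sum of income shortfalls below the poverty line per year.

Below the line: 10×€5,000 (q = 10 of N = 145).
Individual gaps: 10×(11000−5000) = 60000.
Aggregate gap = €60,000.

€60,000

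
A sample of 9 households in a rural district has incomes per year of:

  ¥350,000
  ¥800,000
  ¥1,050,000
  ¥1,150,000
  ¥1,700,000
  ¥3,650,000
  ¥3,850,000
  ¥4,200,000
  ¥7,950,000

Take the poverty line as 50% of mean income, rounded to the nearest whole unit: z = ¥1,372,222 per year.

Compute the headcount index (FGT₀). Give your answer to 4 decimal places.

0.4444

4 of the 9 households have income below ¥1,372,222.
H = 4/9 = 0.4444.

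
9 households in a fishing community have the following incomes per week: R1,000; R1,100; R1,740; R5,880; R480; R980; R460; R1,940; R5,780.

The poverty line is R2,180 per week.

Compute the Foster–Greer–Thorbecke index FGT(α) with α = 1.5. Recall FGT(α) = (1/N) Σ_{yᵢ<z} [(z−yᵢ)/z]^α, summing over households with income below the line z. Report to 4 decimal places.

Below the line: R460, R480, R980, R1,000, R1,100, R1,740, R1,940 (q = 7 of N = 9).
Relative gaps: (2180−460)/2180 = 0.7890; (2180−480)/2180 = 0.7798; (2180−980)/2180 = 0.5505; (2180−1000)/2180 = 0.5413; (2180−1100)/2180 = 0.4954; (2180−1740)/2180 = 0.2018; (2180−1940)/2180 = 0.1101.
Raised to α = 1.5: 0.70082; 0.68863; 0.40840; 0.39823; 0.34870; 0.09068; 0.03653.
Sum = 2.671996; FGT(1.5) = 2.671996 / 9 = 0.2969.

0.2969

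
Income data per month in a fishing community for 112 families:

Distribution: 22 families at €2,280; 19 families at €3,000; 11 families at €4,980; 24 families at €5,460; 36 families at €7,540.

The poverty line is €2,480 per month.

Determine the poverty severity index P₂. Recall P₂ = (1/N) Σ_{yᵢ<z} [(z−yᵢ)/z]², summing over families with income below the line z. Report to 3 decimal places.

0.001

Below the line: 22×€2,280 (q = 22 of N = 112).
Relative gaps: (2480−2280)/2480 = 0.0806 (×22).
Squared: 0.0065 (×22).
Sum = 0.143080; P₂ = 0.143080 / 112 = 0.001.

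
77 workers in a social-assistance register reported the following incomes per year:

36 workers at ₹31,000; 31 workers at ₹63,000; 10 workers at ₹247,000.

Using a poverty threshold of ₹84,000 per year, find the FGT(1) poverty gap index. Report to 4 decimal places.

0.3956

Below the line: 36×₹31,000, 31×₹63,000 (q = 67 of N = 77).
Gap ratios (z−y)/z: (84000−31000)/84000 = 0.6310 (×36); (84000−63000)/84000 = 0.2500 (×31).
Sum of shortfalls = 30.464286; P₁ averages over all N: 30.464286 / 77 = 0.3956.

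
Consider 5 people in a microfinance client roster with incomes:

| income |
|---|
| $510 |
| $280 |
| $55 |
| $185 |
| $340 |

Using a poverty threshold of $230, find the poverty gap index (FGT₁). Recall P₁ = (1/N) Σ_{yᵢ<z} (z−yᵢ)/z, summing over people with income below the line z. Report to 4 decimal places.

Below the line: $55, $185 (q = 2 of N = 5).
Shortfall ratios: (230−55)/230 = 0.7609; (230−185)/230 = 0.1957.
Sum of shortfalls = 0.956522; P₁ averages over all N: 0.956522 / 5 = 0.1913.

0.1913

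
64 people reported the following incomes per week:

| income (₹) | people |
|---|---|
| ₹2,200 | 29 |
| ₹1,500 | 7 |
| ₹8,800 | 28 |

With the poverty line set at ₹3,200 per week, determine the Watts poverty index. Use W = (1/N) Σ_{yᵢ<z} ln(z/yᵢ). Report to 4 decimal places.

0.2527

Below the line: 7×₹1,500, 29×₹2,200 (q = 36 of N = 64).
Log gaps: ln(3200/1500) = 0.7577 (×7); ln(3200/2200) = 0.3747 (×29).
W = 16.169910 / 64 = 0.2527.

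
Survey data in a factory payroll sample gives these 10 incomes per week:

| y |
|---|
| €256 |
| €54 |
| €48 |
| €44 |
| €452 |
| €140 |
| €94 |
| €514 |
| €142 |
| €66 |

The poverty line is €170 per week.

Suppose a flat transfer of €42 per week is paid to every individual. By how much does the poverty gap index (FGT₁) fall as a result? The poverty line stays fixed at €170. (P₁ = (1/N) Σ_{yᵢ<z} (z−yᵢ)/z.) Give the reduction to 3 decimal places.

0.158

Before: below the line — €44, €48, €54, €66, €94, €140, €142; poverty gap index (FGT₁) = 0.35412.
After the €42 transfer: below the line — €86, €90, €96, €108, €136; poverty gap index (FGT₁) = 0.19647.
Reduction = 0.35412 − 0.19647 = 0.158.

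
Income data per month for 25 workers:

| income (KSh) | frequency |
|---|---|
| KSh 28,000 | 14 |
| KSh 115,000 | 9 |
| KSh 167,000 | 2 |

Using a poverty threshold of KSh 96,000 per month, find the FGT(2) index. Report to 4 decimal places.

Below z: 14×KSh 28,000 (q = 14 of N = 25).
Gap ratios (z−y)/z: (96000−28000)/96000 = 0.7083 (×14).
Squared: 0.5017 (×14).
Sum = 7.024306; P₂ = 7.024306 / 25 = 0.2810.

0.2810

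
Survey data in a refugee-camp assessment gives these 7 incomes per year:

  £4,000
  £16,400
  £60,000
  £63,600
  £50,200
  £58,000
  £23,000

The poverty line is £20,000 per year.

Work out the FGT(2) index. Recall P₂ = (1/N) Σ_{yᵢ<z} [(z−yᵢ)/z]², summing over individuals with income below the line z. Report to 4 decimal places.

0.0961

Below the line: £4,000, £16,400 (q = 2 of N = 7).
Relative gaps: (20000−4000)/20000 = 0.8000; (20000−16400)/20000 = 0.1800.
Squared: 0.6400; 0.0324.
Sum = 0.672400; P₂ = 0.672400 / 7 = 0.0961.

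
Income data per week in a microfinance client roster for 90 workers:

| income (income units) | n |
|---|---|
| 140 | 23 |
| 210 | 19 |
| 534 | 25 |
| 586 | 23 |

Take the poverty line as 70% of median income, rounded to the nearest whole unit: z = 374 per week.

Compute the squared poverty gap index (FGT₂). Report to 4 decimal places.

0.1406

Incomes under z: 23×140, 19×210 (q = 42 of N = 90).
Gap ratios (z−y)/z: (374−140)/374 = 0.6257 (×23); (374−210)/374 = 0.4385 (×19).
Squared: 0.3915 (×23); 0.1923 (×19).
Sum = 12.657010; P₂ = 12.657010 / 90 = 0.1406.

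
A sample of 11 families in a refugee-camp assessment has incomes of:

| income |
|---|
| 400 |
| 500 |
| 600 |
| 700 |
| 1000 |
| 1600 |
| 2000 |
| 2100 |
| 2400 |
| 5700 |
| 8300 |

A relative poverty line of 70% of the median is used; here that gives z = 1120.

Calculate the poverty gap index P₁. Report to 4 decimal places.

Poor units: 400, 500, 600, 700, 1000 (q = 5 of N = 11).
Relative gaps: (1120−400)/1120 = 0.6429; (1120−500)/1120 = 0.5536; (1120−600)/1120 = 0.4643; (1120−700)/1120 = 0.3750; (1120−1000)/1120 = 0.1071.
Σ = 2.142857. Dividing by the full population N = 11 gives P₁ = 0.1948.

0.1948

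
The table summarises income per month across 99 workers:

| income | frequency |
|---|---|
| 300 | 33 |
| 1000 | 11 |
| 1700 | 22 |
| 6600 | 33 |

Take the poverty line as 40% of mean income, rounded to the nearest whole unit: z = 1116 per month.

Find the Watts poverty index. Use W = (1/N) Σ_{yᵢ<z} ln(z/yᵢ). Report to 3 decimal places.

0.450

Poor units: 33×300, 11×1000 (q = 44 of N = 99).
ln(z/y) terms: ln(1116/300) = 1.3137 (×33); ln(1116/1000) = 0.1098 (×11).
W = 44.560141 / 99 = 0.450.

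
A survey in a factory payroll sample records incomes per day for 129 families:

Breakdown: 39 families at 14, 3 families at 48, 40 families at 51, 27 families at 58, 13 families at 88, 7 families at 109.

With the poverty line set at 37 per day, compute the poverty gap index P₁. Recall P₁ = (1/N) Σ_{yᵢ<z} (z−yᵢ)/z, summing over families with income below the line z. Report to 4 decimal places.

0.1879

Poor units: 39×14 (q = 39 of N = 129).
Normalized shortfalls: (37−14)/37 = 0.6216 (×39).
Σ = 24.243243. Dividing by the full population N = 129 gives P₁ = 0.1879.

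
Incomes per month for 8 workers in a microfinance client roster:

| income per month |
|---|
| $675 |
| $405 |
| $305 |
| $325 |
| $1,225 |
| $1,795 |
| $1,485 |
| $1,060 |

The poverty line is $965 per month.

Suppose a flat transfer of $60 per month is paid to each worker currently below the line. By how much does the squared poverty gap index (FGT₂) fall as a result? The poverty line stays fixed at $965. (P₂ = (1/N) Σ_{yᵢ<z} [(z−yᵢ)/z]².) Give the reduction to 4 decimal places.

0.0327

Before: below the line — $305, $325, $405, $675; squared poverty gap index (FGT₂) = 0.166837.
After the $60 transfer: below the line — $365, $385, $465, $735; squared poverty gap index (FGT₂) = 0.134138.
Reduction = 0.166837 − 0.134138 = 0.0327.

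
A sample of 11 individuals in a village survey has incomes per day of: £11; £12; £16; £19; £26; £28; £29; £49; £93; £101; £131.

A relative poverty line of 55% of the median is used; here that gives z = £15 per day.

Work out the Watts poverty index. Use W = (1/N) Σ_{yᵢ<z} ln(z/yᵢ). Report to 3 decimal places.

0.048

Poor units: £11, £12 (q = 2 of N = 11).
ln(z/y) terms: ln(15/11) = 0.3102; ln(15/12) = 0.2231.
W = 0.533298 / 11 = 0.048.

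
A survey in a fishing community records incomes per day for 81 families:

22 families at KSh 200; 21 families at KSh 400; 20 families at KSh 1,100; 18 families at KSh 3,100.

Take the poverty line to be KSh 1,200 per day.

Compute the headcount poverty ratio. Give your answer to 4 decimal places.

0.7778

63 of the 81 families have income below KSh 1,200.
H = 63/81 = 0.7778.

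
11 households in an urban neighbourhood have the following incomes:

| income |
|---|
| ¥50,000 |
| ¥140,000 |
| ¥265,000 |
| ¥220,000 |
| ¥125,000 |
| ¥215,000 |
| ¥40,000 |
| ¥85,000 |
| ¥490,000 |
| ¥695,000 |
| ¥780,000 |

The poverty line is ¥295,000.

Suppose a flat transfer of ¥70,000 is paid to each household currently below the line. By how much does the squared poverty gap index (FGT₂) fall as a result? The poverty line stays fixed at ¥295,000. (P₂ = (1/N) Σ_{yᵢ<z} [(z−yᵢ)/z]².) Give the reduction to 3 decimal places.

0.139

Before: below the line — ¥40,000, ¥50,000, ¥85,000, ¥125,000, ¥140,000, ¥215,000, ¥220,000, ¥265,000; squared poverty gap index (FGT₂) = 0.24549.
After the ¥70,000 transfer: below the line — ¥110,000, ¥120,000, ¥155,000, ¥195,000, ¥210,000, ¥285,000, ¥290,000; squared poverty gap index (FGT₂) = 0.10634.
Reduction = 0.24549 − 0.10634 = 0.139.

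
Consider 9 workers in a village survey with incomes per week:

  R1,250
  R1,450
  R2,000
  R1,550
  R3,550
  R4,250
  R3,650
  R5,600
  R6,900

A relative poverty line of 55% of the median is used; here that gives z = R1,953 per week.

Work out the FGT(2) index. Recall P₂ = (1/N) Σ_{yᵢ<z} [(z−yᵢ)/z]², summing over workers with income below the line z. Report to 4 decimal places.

0.0265

Below the line: R1,250, R1,450, R1,550 (q = 3 of N = 9).
Gap ratios (z−y)/z: (1953−1250)/1953 = 0.3600; (1953−1450)/1953 = 0.2576; (1953−1550)/1953 = 0.2063.
Squared: 0.1296; 0.0663; 0.0426.
Sum = 0.238484; P₂ = 0.238484 / 9 = 0.0265.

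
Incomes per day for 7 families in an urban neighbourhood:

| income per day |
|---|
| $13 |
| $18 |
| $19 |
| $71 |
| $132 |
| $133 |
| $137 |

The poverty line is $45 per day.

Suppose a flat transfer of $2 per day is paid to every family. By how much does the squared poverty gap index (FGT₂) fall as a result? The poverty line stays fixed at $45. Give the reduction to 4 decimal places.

0.0231

Before: below the line — $13, $18, $19; squared poverty gap index (FGT₂) = 0.171358.
After the $2 transfer: below the line — $15, $20, $21; squared poverty gap index (FGT₂) = 0.148219.
Reduction = 0.171358 − 0.148219 = 0.0231.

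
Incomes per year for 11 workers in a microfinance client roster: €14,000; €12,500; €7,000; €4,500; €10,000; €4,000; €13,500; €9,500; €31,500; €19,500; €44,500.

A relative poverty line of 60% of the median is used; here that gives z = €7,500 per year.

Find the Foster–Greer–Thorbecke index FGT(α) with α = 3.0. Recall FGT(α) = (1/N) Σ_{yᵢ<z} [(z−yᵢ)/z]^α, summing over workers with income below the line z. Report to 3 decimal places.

0.015

Below the line: €4,000, €4,500, €7,000 (q = 3 of N = 11).
Relative gaps: (7500−4000)/7500 = 0.4667; (7500−4500)/7500 = 0.4000; (7500−7000)/7500 = 0.0667.
Raised to α = 3.0: 0.10163; 0.06400; 0.00030.
Sum = 0.165926; FGT(3.0) = 0.165926 / 11 = 0.015.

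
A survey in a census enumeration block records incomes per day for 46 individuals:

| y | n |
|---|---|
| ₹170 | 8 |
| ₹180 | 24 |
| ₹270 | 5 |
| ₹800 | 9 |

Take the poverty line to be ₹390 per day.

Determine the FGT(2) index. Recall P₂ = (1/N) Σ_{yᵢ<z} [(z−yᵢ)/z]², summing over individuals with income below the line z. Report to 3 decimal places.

Poor units: 8×₹170, 24×₹180, 5×₹270 (q = 37 of N = 46).
Relative gaps: (390−170)/390 = 0.5641 (×8); (390−180)/390 = 0.5385 (×24); (390−270)/390 = 0.3077 (×5).
Squared: 0.3182 (×8); 0.2899 (×24); 0.0947 (×5).
Sum = 9.977646; P₂ = 9.977646 / 46 = 0.217.

0.217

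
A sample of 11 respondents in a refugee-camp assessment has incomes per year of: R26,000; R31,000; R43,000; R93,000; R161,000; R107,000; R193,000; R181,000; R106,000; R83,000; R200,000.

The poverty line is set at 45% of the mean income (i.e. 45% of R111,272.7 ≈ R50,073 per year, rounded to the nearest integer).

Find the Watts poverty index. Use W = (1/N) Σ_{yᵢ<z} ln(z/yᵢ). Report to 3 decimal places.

Below the line: R26,000, R31,000, R43,000 (q = 3 of N = 11).
ln(z/y) terms: ln(50073/26000) = 0.6554; ln(50073/31000) = 0.4795; ln(50073/43000) = 0.1523.
W = 1.287162 / 11 = 0.117.

0.117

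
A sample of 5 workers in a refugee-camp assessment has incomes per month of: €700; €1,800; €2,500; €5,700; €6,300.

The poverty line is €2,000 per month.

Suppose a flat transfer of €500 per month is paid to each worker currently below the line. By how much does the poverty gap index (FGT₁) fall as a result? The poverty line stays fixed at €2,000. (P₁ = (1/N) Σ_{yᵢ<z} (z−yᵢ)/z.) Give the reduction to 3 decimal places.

Before: below the line — €700, €1,800; poverty gap index (FGT₁) = 0.15000.
After the €500 transfer: below the line — €1,200; poverty gap index (FGT₁) = 0.08000.
Reduction = 0.15000 − 0.08000 = 0.070.

0.070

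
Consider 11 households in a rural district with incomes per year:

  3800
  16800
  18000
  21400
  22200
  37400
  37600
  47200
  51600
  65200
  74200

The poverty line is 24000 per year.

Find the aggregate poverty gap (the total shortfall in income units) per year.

37800

Below z: 3800, 16800, 18000, 21400, 22200 (q = 5 of N = 11).
Individual gaps: 24000−3800 = 20200; 24000−16800 = 7200; 24000−18000 = 6000; 24000−21400 = 2600; 24000−22200 = 1800.
Aggregate gap = 37800.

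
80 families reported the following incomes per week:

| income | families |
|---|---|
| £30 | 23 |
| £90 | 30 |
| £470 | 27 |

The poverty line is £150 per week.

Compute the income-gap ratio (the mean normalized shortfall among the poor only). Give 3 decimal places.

Below z: 23×£30, 30×£90 (q = 53 of N = 80).
Shortfall ratios (z−y)/z: 0.8000 (×23), 0.4000 (×30); sum = 30.400000.
The income-gap ratio divides by q (the poor only): 30.400000 / 53 = 0.574.

0.574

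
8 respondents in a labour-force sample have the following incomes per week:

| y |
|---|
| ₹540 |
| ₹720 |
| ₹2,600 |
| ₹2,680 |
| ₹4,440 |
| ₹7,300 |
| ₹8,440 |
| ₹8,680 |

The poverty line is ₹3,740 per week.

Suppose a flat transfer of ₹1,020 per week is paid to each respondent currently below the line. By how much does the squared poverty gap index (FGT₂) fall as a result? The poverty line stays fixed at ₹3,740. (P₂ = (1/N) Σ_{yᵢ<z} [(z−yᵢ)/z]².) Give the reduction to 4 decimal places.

0.1163

Before: below the line — ₹540, ₹720, ₹2,600, ₹2,680; squared poverty gap index (FGT₂) = 0.194669.
After the ₹1,020 transfer: below the line — ₹1,560, ₹1,740, ₹3,620, ₹3,700; squared poverty gap index (FGT₂) = 0.078359.
Reduction = 0.194669 − 0.078359 = 0.1163.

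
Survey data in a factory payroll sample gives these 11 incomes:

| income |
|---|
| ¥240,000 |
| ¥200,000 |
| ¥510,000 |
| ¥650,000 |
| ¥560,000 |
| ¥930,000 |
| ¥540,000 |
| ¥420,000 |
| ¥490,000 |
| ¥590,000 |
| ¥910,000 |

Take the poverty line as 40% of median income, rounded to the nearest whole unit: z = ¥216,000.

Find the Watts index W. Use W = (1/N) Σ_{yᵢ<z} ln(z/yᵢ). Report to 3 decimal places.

Incomes under z: ¥200,000 (q = 1 of N = 11).
Log shortfalls: ln(216000/200000) = 0.0770.
W = 0.076961 / 11 = 0.007.

0.007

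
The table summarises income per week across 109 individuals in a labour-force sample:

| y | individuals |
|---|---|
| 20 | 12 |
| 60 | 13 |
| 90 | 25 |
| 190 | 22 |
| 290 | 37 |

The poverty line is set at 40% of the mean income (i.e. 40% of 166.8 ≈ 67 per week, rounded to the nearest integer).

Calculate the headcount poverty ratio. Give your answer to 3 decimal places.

25 of the 109 individuals have income below 67.
H = 25/109 = 0.229.

0.229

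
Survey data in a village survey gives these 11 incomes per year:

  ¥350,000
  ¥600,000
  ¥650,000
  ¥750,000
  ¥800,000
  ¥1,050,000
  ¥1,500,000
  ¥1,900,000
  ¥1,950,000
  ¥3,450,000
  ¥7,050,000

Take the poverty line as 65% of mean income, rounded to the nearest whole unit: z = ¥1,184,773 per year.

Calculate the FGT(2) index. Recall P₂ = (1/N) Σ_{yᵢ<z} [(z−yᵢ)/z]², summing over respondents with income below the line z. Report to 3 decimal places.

Below z: ¥350,000, ¥600,000, ¥650,000, ¥750,000, ¥800,000, ¥1,050,000 (q = 6 of N = 11).
Normalized shortfalls: (1184773−350000)/1184773 = 0.7046; (1184773−600000)/1184773 = 0.4936; (1184773−650000)/1184773 = 0.4514; (1184773−750000)/1184773 = 0.3670; (1184773−800000)/1184773 = 0.3248; (1184773−1050000)/1184773 = 0.1138.
Squared: 0.4964; 0.2436; 0.2037; 0.1347; 0.1055; 0.0129.
Sum = 1.196869; P₂ = 1.196869 / 11 = 0.109.

0.109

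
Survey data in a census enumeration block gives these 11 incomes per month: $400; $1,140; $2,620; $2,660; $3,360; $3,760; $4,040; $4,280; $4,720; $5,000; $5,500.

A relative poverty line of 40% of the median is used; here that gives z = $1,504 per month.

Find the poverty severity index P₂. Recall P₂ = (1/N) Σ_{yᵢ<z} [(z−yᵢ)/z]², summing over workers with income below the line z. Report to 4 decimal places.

Poor units: $400, $1,140 (q = 2 of N = 11).
Shortfall ratios: (1504−400)/1504 = 0.7340; (1504−1140)/1504 = 0.2420.
Squared: 0.5388; 0.0586.
Sum = 0.597393; P₂ = 0.597393 / 11 = 0.0543.

0.0543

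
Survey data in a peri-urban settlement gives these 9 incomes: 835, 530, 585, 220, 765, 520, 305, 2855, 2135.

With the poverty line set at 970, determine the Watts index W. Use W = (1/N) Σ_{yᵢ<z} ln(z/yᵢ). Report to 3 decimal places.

Below the line: 220, 305, 520, 530, 585, 765, 835 (q = 7 of N = 9).
Log shortfalls: ln(970/220) = 1.4837; ln(970/305) = 1.1570; ln(970/520) = 0.6235; ln(970/530) = 0.6044; ln(970/585) = 0.5057; ln(970/765) = 0.2374; ln(970/835) = 0.1499.
W = 4.761508 / 9 = 0.529.

0.529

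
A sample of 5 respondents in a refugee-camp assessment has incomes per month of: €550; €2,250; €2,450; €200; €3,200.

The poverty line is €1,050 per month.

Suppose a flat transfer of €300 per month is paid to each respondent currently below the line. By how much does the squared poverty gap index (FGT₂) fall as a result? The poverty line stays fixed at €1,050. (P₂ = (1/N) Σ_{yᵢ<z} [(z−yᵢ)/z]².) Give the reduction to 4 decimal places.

Before: below the line — €200, €550; squared poverty gap index (FGT₂) = 0.176417.
After the €300 transfer: below the line — €500, €850; squared poverty gap index (FGT₂) = 0.062132.
Reduction = 0.176417 − 0.062132 = 0.1143.

0.1143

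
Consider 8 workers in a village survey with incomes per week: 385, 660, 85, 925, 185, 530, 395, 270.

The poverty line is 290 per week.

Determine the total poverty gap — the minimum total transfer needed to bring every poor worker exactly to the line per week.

330

Below the line: 85, 185, 270 (q = 3 of N = 8).
Individual gaps: 290−85 = 205; 290−185 = 105; 290−270 = 20.
Aggregate gap = 330.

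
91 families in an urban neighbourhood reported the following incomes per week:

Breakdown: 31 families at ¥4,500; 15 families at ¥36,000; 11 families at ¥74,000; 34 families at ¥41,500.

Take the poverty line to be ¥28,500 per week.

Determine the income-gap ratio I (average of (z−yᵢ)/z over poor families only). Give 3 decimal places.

0.842

Below the line: 31×¥4,500 (q = 31 of N = 91).
Shortfall ratios (z−y)/z: 0.8421 (×31); sum = 26.105263.
I averages over the q = 31 poor units only: 26.105263 / 31 = 0.842.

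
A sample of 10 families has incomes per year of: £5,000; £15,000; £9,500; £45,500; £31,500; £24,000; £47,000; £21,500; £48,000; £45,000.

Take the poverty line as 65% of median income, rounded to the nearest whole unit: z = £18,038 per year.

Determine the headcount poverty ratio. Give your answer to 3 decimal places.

0.300

3 of the 10 families have income below £18,038.
H = 3/10 = 0.300.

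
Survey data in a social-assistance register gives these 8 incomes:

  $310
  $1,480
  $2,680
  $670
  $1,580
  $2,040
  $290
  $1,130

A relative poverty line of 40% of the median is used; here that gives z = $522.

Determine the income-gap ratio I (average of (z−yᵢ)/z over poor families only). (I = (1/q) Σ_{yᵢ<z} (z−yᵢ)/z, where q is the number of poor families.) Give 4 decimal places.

0.4253

Below z: $290, $310 (q = 2 of N = 8).
Shortfall ratios (z−y)/z: 0.4444, 0.4061; sum = 0.850575.
The income-gap ratio divides by q (the poor only): 0.850575 / 2 = 0.4253.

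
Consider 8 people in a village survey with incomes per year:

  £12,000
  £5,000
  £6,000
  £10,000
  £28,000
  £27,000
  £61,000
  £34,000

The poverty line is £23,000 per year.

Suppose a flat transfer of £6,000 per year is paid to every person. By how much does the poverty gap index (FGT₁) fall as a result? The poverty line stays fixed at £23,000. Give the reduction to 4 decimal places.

Before: below the line — £5,000, £6,000, £10,000, £12,000; poverty gap index (FGT₁) = 0.320652.
After the £6,000 transfer: below the line — £11,000, £12,000, £16,000, £18,000; poverty gap index (FGT₁) = 0.190217.
Reduction = 0.320652 − 0.190217 = 0.1304.

0.1304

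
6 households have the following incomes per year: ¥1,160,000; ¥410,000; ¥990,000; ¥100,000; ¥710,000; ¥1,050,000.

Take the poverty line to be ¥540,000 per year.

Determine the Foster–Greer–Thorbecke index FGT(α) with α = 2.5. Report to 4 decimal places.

0.1046

Below the line: ¥100,000, ¥410,000 (q = 2 of N = 6).
Relative gaps: (540000−100000)/540000 = 0.8148; (540000−410000)/540000 = 0.2407.
Raised to α = 2.5: 0.59930; 0.02844.
Sum = 0.627741; FGT(2.5) = 0.627741 / 6 = 0.1046.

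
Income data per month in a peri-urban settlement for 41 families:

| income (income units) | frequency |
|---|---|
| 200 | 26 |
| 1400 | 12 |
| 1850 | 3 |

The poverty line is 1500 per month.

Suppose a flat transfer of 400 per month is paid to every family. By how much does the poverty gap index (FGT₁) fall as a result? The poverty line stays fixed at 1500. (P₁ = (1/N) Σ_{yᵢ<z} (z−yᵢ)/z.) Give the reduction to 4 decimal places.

Before: below the line — 26×200, 12×1400; poverty gap index (FGT₁) = 0.569106.
After the 400 transfer: below the line — 26×600; poverty gap index (FGT₁) = 0.380488.
Reduction = 0.569106 − 0.380488 = 0.1886.

0.1886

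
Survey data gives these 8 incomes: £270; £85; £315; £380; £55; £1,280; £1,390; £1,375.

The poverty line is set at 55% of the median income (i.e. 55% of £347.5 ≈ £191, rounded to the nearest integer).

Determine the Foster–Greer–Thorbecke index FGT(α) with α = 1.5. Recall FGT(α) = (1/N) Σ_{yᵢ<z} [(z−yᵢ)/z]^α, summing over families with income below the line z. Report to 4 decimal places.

0.1268

Poor units: £55, £85 (q = 2 of N = 8).
Gap ratios (z−y)/z: (191−55)/191 = 0.7120; (191−85)/191 = 0.5550.
Raised to α = 1.5: 0.60084; 0.41344.
Sum = 1.014276; FGT(1.5) = 1.014276 / 8 = 0.1268.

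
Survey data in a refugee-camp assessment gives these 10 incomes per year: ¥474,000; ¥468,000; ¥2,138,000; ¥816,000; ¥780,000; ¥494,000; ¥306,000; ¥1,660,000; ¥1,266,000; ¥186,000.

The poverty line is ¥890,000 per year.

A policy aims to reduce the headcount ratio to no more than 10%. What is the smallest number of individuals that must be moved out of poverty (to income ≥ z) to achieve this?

7 of the 10 individuals are poor, so H = 7/10 = 0.700.
A headcount ratio of at most 10% allows at most ⌊0.10 × 10⌋ = 1 poor individuals.
So at least 7 − 1 = 6 must be lifted.

6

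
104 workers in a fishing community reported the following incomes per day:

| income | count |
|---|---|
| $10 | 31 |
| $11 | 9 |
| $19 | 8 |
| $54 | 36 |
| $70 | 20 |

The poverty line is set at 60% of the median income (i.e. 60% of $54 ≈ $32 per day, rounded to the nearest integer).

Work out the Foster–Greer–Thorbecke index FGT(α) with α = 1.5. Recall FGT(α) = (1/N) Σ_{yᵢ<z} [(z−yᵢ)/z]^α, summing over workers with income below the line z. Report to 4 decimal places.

Incomes under z: 31×$10, 9×$11, 8×$19 (q = 48 of N = 104).
Shortfall ratios: (32−10)/32 = 0.6875 (×31); (32−11)/32 = 0.6562 (×9); (32−19)/32 = 0.4062 (×8).
Raised to α = 1.5: 0.57004 (×31); 0.53162 (×9); 0.25893 (×8).
Sum = 24.527477; FGT(1.5) = 24.527477 / 104 = 0.2358.

0.2358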